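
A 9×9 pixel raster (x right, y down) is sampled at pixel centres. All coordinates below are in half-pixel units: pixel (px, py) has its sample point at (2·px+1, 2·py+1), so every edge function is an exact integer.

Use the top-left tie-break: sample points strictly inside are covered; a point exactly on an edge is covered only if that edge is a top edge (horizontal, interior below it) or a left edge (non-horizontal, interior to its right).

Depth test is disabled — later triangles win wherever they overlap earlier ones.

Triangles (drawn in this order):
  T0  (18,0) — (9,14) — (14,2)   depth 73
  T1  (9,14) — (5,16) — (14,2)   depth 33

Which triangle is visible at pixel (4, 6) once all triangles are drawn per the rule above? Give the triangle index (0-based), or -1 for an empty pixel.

T0:
  2·area = 38
  edge (18, 0)→(9, 14): d=(-9,14) right/bottom  bias=-1
  edge (9, 14)→(14, 2): d=(5,-12) top-left  bias=+0
  edge (14, 2)→(18, 0): d=(4,-2) top-left  bias=+0
    (8,0)@(17, 1): e=[5,31,2] → █
    (7,1)@(15, 3): e=[15,17,6] → █
    (8,1)@(17, 3): e=[-13,41,10] → ·
    (6,2)@(13, 5): e=[25,3,10] → █
    (7,2)@(15, 5): e=[-3,27,14] → ·
    (6,3)@(13, 7): e=[7,13,18] → █
    (7,3)@(15, 7): e=[-21,37,22] → ·
    (6,4)@(13, 9): e=[-11,23,26] → ·
  covered (4 px):
    · · · · · · · · █
    · · · · · · · █ ·
    · · · · · · █ · ·
    · · · · · · █ · ·
    · · · · · · · · ·
    · · · · · · · · ·
    · · · · · · · · ·
    · · · · · · · · ·
    · · · · · · · · ·
T1:
  2·area = 38
  edge (9, 14)→(5, 16): d=(-4,2) right/bottom  bias=-1
  edge (5, 16)→(14, 2): d=(9,-14) top-left  bias=+0
  edge (14, 2)→(9, 14): d=(-5,12) right/bottom  bias=-1
    (5,3)@(11, 7): e=[24,3,11] → █
    (6,3)@(13, 7): e=[20,31,-13] → ·
    (5,4)@(11, 9): e=[16,21,1] → █
    (6,4)@(13, 9): e=[12,49,-23] → ·
    (4,5)@(9, 11): e=[12,11,15] → █
    (5,5)@(11, 11): e=[8,39,-9] → ·
    (7,5)@(15, 11): e=[0,95,-57] → ·  [on edge]
    (3,6)@(7, 13): e=[8,1,29] → █
    (5,6)@(11, 13): e=[0,57,-19] → ·  [on edge]
    (3,7)@(7, 15): e=[0,19,19] → ·  [on edge]
    (4,7)@(9, 15): e=[-4,47,-5] → ·
    (1,8)@(3, 17): e=[0,-19,57] → ·  [on edge]
  covered (5 px):
    · · · · · · · · ·
    · · · · · · · · ·
    · · · · · · · · ·
    · · · · · █ · · ·
    · · · · · █ · · ·
    · · · · █ · · · ·
    · · · █ █ · · · ·
    · · · · · · · · ·
    · · · · · · · · ·

Z-buffer (winner per pixel, '.' = empty):
  . . . . . . . . 0
  . . . . . . . 0 .
  . . . . . . 0 . .
  . . . . . 1 0 . .
  . . . . . 1 . . .
  . . . . 1 . . . .
  . . . 1 1 . . . .
  . . . . . . . . .
  . . . . . . . . .

Final: 1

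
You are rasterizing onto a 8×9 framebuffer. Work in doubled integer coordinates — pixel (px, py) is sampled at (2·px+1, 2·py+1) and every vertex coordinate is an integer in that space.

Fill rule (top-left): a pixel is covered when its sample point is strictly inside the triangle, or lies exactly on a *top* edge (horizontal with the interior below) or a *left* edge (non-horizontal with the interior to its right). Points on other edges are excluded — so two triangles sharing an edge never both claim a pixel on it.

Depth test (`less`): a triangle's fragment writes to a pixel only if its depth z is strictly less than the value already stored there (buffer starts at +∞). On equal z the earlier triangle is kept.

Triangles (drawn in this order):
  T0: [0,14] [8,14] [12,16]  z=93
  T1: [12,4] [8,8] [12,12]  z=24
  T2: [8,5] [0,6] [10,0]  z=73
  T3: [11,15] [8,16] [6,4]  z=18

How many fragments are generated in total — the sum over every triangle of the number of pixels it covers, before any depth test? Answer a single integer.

T0:
  2·area = 16
  edge (0, 14)→(8, 14): d=(8,0) top-left  bias=+0
  edge (8, 14)→(12, 16): d=(4,2) right/bottom  bias=-1
  edge (12, 16)→(0, 14): d=(-12,-2) top-left  bias=+0
    (3,7)@(7, 15): e=[8,6,2] → █
    (4,7)@(9, 15): e=[8,2,6] → █
    (5,7)@(11, 15): e=[8,-2,10] → ·
    (3,8)@(7, 17): e=[24,14,-22] → ·
    (4,8)@(9, 17): e=[24,10,-18] → ·
  covered (2 px):
    · · · · · · · ·
    · · · · · · · ·
    · · · · · · · ·
    · · · · · · · ·
    · · · · · · · ·
    · · · · · · · ·
    · · · · · · · ·
    · · · █ █ · · ·
    · · · · · · · ·
T1:
  2·area = 32  (B↔C swapped to make it positive)
  edge (12, 4)→(12, 12): d=(0,8) right/bottom  bias=-1
  edge (12, 12)→(8, 8): d=(-4,-4) top-left  bias=+0
  edge (8, 8)→(12, 4): d=(4,-4) top-left  bias=+0
    (0,0)@(1, 1): e=[88,0,-56] → ·  [on edge]
    (7,0)@(15, 1): e=[-24,56,0] → ·  [on edge]
    (1,1)@(3, 3): e=[72,0,-40] → ·  [on edge]
    (6,1)@(13, 3): e=[-8,40,0] → ·  [on edge]
    (2,2)@(5, 5): e=[56,0,-24] → ·  [on edge]
    (5,2)@(11, 5): e=[8,24,0] → █  [on edge]
    (6,2)@(13, 5): e=[-8,32,8] → ·
    (3,3)@(7, 7): e=[40,0,-8] → ·  [on edge]
    (4,3)@(9, 7): e=[24,8,0] → █  [on edge]
    (6,3)@(13, 7): e=[-8,24,16] → ·
    (3,4)@(7, 9): e=[40,-8,0] → ·  [on edge]
    (4,4)@(9, 9): e=[24,0,8] → █  [on edge]
    (2,5)@(5, 11): e=[56,-24,0] → ·  [on edge]
    (5,5)@(11, 11): e=[8,0,24] → █  [on edge]
    (1,6)@(3, 13): e=[72,-40,0] → ·  [on edge]
    (6,6)@(13, 13): e=[-8,0,40] → ·  [on edge]
    (0,7)@(1, 15): e=[88,-56,0] → ·  [on edge]
    (7,7)@(15, 15): e=[-24,0,56] → ·  [on edge]
  covered (6 px):
    · · · · · · · ·
    · · · · · · · ·
    · · · · · █ · ·
    · · · · █ █ · ·
    · · · · █ █ · ·
    · · · · · █ · ·
    · · · · · · · ·
    · · · · · · · ·
    · · · · · · · ·
T2:
  2·area = 38
  edge (8, 5)→(0, 6): d=(-8,1) right/bottom  bias=-1
  edge (0, 6)→(10, 0): d=(10,-6) top-left  bias=+0
  edge (10, 0)→(8, 5): d=(-2,5) right/bottom  bias=-1
    (4,0)@(9, 1): e=[31,4,3] → █
    (5,0)@(11, 1): e=[29,16,-7] → ·
    (2,1)@(5, 3): e=[19,0,19] → █  [on edge]
    (3,1)@(7, 3): e=[17,12,9] → █
    (4,1)@(9, 3): e=[15,24,-1] → ·
    (1,2)@(3, 5): e=[5,8,25] → █
    (4,2)@(9, 5): e=[-1,44,-5] → ·
    (1,3)@(3, 7): e=[-11,28,21] → ·
    (2,3)@(5, 7): e=[-13,40,11] → ·
    (3,3)@(7, 7): e=[-15,52,1] → ·
  covered (6 px):
    · · · · █ · · ·
    · · █ █ · · · ·
    · █ █ █ · · · ·
    · · · · · · · ·
    · · · · · · · ·
    · · · · · · · ·
    · · · · · · · ·
    · · · · · · · ·
    · · · · · · · ·
T3:
  2·area = 38
  edge (11, 15)→(8, 16): d=(-3,1) right/bottom  bias=-1
  edge (8, 16)→(6, 4): d=(-2,-12) top-left  bias=+0
  edge (6, 4)→(11, 15): d=(5,11) right/bottom  bias=-1
    (3,3)@(7, 7): e=[28,6,4] → █
    (4,3)@(9, 7): e=[26,30,-18] → ·
    (3,4)@(7, 9): e=[22,2,14] → █
    (4,4)@(9, 9): e=[20,26,-8] → ·
    (3,5)@(7, 11): e=[16,-2,24] → ·
    (4,5)@(9, 11): e=[14,22,2] → █
    (5,5)@(11, 11): e=[12,46,-20] → ·
    (4,6)@(9, 13): e=[8,18,12] → █
    (5,6)@(11, 13): e=[6,42,-10] → ·
    (4,7)@(9, 15): e=[2,14,22] → █
    (5,7)@(11, 15): e=[0,38,0] → ·  [on edge]
    (2,8)@(5, 17): e=[0,-38,76] → ·  [on edge]
  covered (5 px):
    · · · · · · · ·
    · · · · · · · ·
    · · · · · · · ·
    · · · █ · · · ·
    · · · █ · · · ·
    · · · · █ · · ·
    · · · · █ · · ·
    · · · · █ · · ·
    · · · · · · · ·

Result: 19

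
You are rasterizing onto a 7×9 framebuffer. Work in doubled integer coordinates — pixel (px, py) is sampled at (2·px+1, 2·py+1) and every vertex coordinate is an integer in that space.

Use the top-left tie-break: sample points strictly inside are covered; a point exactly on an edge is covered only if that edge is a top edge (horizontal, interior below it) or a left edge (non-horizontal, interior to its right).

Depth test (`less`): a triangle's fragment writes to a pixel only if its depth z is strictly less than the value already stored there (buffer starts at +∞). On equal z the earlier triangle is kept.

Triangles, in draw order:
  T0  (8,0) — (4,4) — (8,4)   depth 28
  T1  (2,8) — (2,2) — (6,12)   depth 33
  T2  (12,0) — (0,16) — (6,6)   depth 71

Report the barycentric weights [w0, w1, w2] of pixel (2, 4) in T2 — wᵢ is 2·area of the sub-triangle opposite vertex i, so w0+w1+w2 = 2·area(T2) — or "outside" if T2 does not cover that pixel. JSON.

T0:
  2·area = 16  (B↔C swapped to make it positive)
  edge (8, 0)→(8, 4): d=(0,4) right/bottom  bias=-1
  edge (8, 4)→(4, 4): d=(-4,0) right/bottom  bias=-1
  edge (4, 4)→(8, 0): d=(4,-4) top-left  bias=+0
    (3,0)@(7, 1): e=[4,12,0] → █  [on edge]
    (4,0)@(9, 1): e=[-4,12,8] → ·
    (2,1)@(5, 3): e=[12,4,0] → █  [on edge]
    (4,1)@(9, 3): e=[-4,4,16] → ·
    (1,2)@(3, 5): e=[20,-4,0] → ·  [on edge]
    (2,2)@(5, 5): e=[12,-4,8] → ·
    (3,2)@(7, 5): e=[4,-4,16] → ·
    (0,3)@(1, 7): e=[28,-12,0] → ·  [on edge]
  covered (3 px):
    · · · █ · · ·
    · · █ █ · · ·
    · · · · · · ·
    · · · · · · ·
    · · · · · · ·
    · · · · · · ·
    · · · · · · ·
    · · · · · · ·
    · · · · · · ·
T1:
  2·area = 24
  edge (2, 8)→(2, 2): d=(0,-6) top-left  bias=+0
  edge (2, 2)→(6, 12): d=(4,10) right/bottom  bias=-1
  edge (6, 12)→(2, 8): d=(-4,-4) top-left  bias=+0
    (1,2)@(3, 5): e=[6,2,16] → █
    (2,2)@(5, 5): e=[18,-18,24] → ·
    (0,3)@(1, 7): e=[-6,30,0] → ·  [on edge]
    (1,3)@(3, 7): e=[6,10,8] → █
    (2,3)@(5, 7): e=[18,-10,16] → ·
    (1,4)@(3, 9): e=[6,18,0] → █  [on edge]
    (2,4)@(5, 9): e=[18,-2,8] → ·
    (1,5)@(3, 11): e=[6,26,-8] → ·
    (2,5)@(5, 11): e=[18,6,0] → █  [on edge]
    (3,5)@(7, 11): e=[30,-14,8] → ·
    (2,6)@(5, 13): e=[18,14,-8] → ·
    (3,6)@(7, 13): e=[30,-6,0] → ·  [on edge]
    (4,7)@(9, 15): e=[42,-18,0] → ·  [on edge]
    (5,8)@(11, 17): e=[54,-30,0] → ·  [on edge]
  covered (4 px):
    · · · · · · ·
    · · · · · · ·
    · █ · · · · ·
    · █ · · · · ·
    · █ · · · · ·
    · · █ · · · ·
    · · · · · · ·
    · · · · · · ·
    · · · · · · ·
T2:
  2·area = 24
  edge (12, 0)→(0, 16): d=(-12,16) right/bottom  bias=-1
  edge (0, 16)→(6, 6): d=(6,-10) top-left  bias=+0
  edge (6, 6)→(12, 0): d=(6,-6) top-left  bias=+0
    (4,0)@(9, 1): e=[36,0,-12] → ·  [on edge]
    (5,0)@(11, 1): e=[4,20,0] → █  [on edge]
    (6,0)@(13, 1): e=[-28,40,12] → ·
    (4,1)@(9, 3): e=[12,12,0] → █  [on edge]
    (5,1)@(11, 3): e=[-20,32,12] → ·
    (3,2)@(7, 5): e=[20,4,0] → █  [on edge]
    (4,2)@(9, 5): e=[-12,24,12] → ·
    (2,3)@(5, 7): e=[28,-4,0] → ·  [on edge]
    (3,3)@(7, 7): e=[-4,16,12] → ·
    (1,4)@(3, 9): e=[36,-12,0] → ·  [on edge]
    (2,4)@(5, 9): e=[4,8,12] → █
    (3,4)@(7, 9): e=[-28,28,24] → ·
    (0,5)@(1, 11): e=[44,-20,0] → ·  [on edge]
    (1,5)@(3, 11): e=[12,0,12] → █  [on edge]
  covered (5 px):
    · · · · · █ ·
    · · · · █ · ·
    · · · █ · · ·
    · · · · · · ·
    · · █ · · · ·
    · █ · · · · ·
    · · · · · · ·
    · · · · · · ·
    · · · · · · ·

Result: [8,12,4]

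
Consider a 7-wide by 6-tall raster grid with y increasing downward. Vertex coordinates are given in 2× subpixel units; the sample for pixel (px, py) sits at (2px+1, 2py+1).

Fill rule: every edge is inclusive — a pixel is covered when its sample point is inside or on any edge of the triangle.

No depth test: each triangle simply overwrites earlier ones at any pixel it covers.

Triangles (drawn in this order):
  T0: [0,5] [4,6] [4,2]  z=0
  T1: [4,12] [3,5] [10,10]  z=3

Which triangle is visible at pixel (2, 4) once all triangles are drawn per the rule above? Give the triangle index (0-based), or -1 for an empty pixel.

T0:
  2·area = 16  (B↔C swapped to make it positive)
  edge (0, 5)→(4, 2): d=(4,-3) inclusive
  edge (4, 2)→(4, 6): d=(0,4) inclusive
  edge (4, 6)→(0, 5): d=(-4,-1) inclusive
    (1,1)@(3, 3): e=[1,4,11] → #
    (2,1)@(5, 3): e=[7,-4,13] → ·
    (0,2)@(1, 5): e=[3,12,1] → #
    (2,2)@(5, 5): e=[15,-4,5] → ·
    (0,3)@(1, 7): e=[11,12,-7] → ·
    (1,3)@(3, 7): e=[17,4,-5] → ·
  covered (3 px):
    · · · · · · ·
    · # · · · · ·
    # # · · · · ·
    · · · · · · ·
    · · · · · · ·
    · · · · · · ·
T1:
  2·area = 44
  edge (4, 12)→(3, 5): d=(-1,-7) inclusive
  edge (3, 5)→(10, 10): d=(7,5) inclusive
  edge (10, 10)→(4, 12): d=(-6,2) inclusive
    (1,2)@(3, 5): e=[0,0,44] → #  [on edge]
    (2,2)@(5, 5): e=[14,-10,40] → ·
    (1,3)@(3, 7): e=[-2,14,32] → ·
    (2,3)@(5, 7): e=[12,4,28] → #
    (3,3)@(7, 7): e=[26,-6,24] → ·
    (2,4)@(5, 9): e=[10,18,16] → #
    (3,4)@(7, 9): e=[24,8,12] → #
    (4,4)@(9, 9): e=[38,-2,8] → ·
    (6,4)@(13, 9): e=[66,-22,0] → ·  [on edge]
    (2,5)@(5, 11): e=[8,32,4] → #
    (3,5)@(7, 11): e=[22,22,0] → #  [on edge]
    (4,5)@(9, 11): e=[36,12,-4] → ·
  covered (6 px):
    · · · · · · ·
    · · · · · · ·
    · # · · · · ·
    · · # · · · ·
    · · # # · · ·
    · · # # · · ·

Z-buffer (winner per pixel, '.' = empty):
  . . . . . . .
  . 0 . . . . .
  0 1 . . . . .
  . . 1 . . . .
  . . 1 1 . . .
  . . 1 1 . . .

Result: 1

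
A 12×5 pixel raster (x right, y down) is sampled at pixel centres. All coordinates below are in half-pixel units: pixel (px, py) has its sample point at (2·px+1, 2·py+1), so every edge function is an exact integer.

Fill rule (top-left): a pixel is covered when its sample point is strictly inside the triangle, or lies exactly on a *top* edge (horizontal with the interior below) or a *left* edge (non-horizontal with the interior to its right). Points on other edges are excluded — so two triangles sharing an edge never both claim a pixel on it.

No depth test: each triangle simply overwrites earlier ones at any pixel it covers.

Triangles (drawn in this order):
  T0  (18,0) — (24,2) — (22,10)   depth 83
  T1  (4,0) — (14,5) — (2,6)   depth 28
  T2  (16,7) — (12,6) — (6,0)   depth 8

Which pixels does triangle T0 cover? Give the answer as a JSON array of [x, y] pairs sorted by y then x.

T0:
  2·area = 52
  edge (18, 0)→(24, 2): d=(6,2) right/bottom  bias=-1
  edge (24, 2)→(22, 10): d=(-2,8) right/bottom  bias=-1
  edge (22, 10)→(18, 0): d=(-4,-10) top-left  bias=+0
    (9,0)@(19, 1): e=[4,42,6] → #
    (10,0)@(21, 1): e=[0,26,26] → ·  [on edge]
    (9,1)@(19, 3): e=[16,38,-2] → ·
    (10,1)@(21, 3): e=[12,22,18] → #
    (11,1)@(23, 3): e=[8,6,38] → #
    (10,2)@(21, 5): e=[24,18,10] → #
    (10,3)@(21, 7): e=[36,14,2] → #
    (11,3)@(23, 7): e=[32,-2,22] → ·
    (10,4)@(21, 9): e=[48,10,-6] → ·
  covered (6 px):
    · · · · · · · · · # · ·
    · · · · · · · · · · # #
    · · · · · · · · · · # #
    · · · · · · · · · · # ·
    · · · · · · · · · · · ·
T1:
  2·area = 70
  edge (4, 0)→(14, 5): d=(10,5) right/bottom  bias=-1
  edge (14, 5)→(2, 6): d=(-12,1) right/bottom  bias=-1
  edge (2, 6)→(4, 0): d=(2,-6) top-left  bias=+0
    (2,0)@(5, 1): e=[5,57,8] → #
    (3,0)@(7, 1): e=[-5,55,20] → ·
    (1,1)@(3, 3): e=[35,35,0] → #  [on edge]
    (3,1)@(7, 3): e=[15,31,24] → #
    (4,1)@(9, 3): e=[5,29,36] → #
    (5,1)@(11, 3): e=[-5,27,48] → ·
    (1,2)@(3, 5): e=[55,11,4] → #
    (5,2)@(11, 5): e=[15,3,52] → #
    (6,2)@(13, 5): e=[5,1,64] → #
    (7,2)@(15, 5): e=[-5,-1,76] → ·
    (1,3)@(3, 7): e=[75,-13,8] → ·
    (2,3)@(5, 7): e=[65,-15,20] → ·
    (0,4)@(1, 9): e=[105,-35,0] → ·  [on edge]
  covered (11 px):
    · · # · · · · · · · · ·
    · # # # # · · · · · · ·
    · # # # # # # · · · · ·
    · · · · · · · · · · · ·
    · · · · · · · · · · · ·
T2:
  2·area = 18
  edge (16, 7)→(12, 6): d=(-4,-1) top-left  bias=+0
  edge (12, 6)→(6, 0): d=(-6,-6) top-left  bias=+0
  edge (6, 0)→(16, 7): d=(10,7) right/bottom  bias=-1
    (3,0)@(7, 1): e=[15,0,3] → #  [on edge]
    (4,0)@(9, 1): e=[17,12,-11] → ·
    (3,1)@(7, 3): e=[7,-12,23] → ·
    (4,1)@(9, 3): e=[9,0,9] → #  [on edge]
    (5,1)@(11, 3): e=[11,12,-5] → ·
    (4,2)@(9, 5): e=[1,-12,29] → ·
    (5,2)@(11, 5): e=[3,0,15] → #  [on edge]
    (6,2)@(13, 5): e=[5,12,1] → #
    (7,2)@(15, 5): e=[7,24,-13] → ·
    (5,3)@(11, 7): e=[-5,-12,35] → ·
    (6,3)@(13, 7): e=[-3,0,21] → ·  [on edge]
    (7,4)@(15, 9): e=[-9,0,27] → ·  [on edge]
  covered (4 px):
    · · · # · · · · · · · ·
    · · · · # · · · · · · ·
    · · · · · # # · · · · ·
    · · · · · · · · · · · ·
    · · · · · · · · · · · ·

Result: [[9,0],[10,1],[11,1],[10,2],[11,2],[10,3]]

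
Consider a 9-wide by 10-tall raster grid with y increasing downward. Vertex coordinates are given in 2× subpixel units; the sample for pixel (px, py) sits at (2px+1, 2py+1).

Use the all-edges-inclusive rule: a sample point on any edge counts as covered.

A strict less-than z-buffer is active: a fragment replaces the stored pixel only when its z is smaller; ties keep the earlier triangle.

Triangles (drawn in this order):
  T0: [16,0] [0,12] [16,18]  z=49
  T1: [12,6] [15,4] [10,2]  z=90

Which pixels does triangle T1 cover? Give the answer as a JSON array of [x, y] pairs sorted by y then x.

T0:
  2·area = 288  (B↔C swapped to make it positive)
  edge (16, 0)→(16, 18): d=(0,18) inclusive
  edge (16, 18)→(0, 12): d=(-16,-6) inclusive
  edge (0, 12)→(16, 0): d=(16,-12) inclusive
    (7,0)@(15, 1): e=[18,266,4] → X
    (8,0)@(17, 1): e=[-18,278,28] → .
    (6,1)@(13, 3): e=[54,222,12] → X
    (8,1)@(17, 3): e=[-18,246,60] → .
    (5,2)@(11, 5): e=[90,178,20] → X
    (8,2)@(17, 5): e=[-18,214,92] → .
    (3,3)@(7, 7): e=[162,122,4] → X
    (4,3)@(9, 7): e=[126,134,28] → X
    (8,3)@(17, 7): e=[-18,182,124] → .
    (2,4)@(5, 9): e=[198,78,12] → X
    (8,4)@(17, 9): e=[-18,150,156] → .
    (1,5)@(3, 11): e=[234,34,20] → X
  covered (36 px):
    . . . . . . . X .
    . . . . . . X X .
    . . . . . X X X .
    . . . X X X X X .
    . . X X X X X X .
    . X X X X X X X .
    . X X X X X X X .
    . . . . X X X X .
    . . . . . . . X .
    . . . . . . . . .
T1:
  2·area = 16  (B↔C swapped to make it positive)
  edge (12, 6)→(10, 2): d=(-2,-4) inclusive
  edge (10, 2)→(15, 4): d=(5,2) inclusive
  edge (15, 4)→(12, 6): d=(-3,2) inclusive
    (5,1)@(11, 3): e=[2,3,11] → X
    (6,1)@(13, 3): e=[10,-1,7] → .
    (5,2)@(11, 5): e=[-2,13,5] → .
    (6,2)@(13, 5): e=[6,9,1] → X
    (7,2)@(15, 5): e=[14,5,-3] → .
    (6,3)@(13, 7): e=[2,19,-5] → .
  covered (2 px):
    . . . . . . . . .
    . . . . . X . . .
    . . . . . . X . .
    . . . . . . . . .
    . . . . . . . . .
    . . . . . . . . .
    . . . . . . . . .
    . . . . . . . . .
    . . . . . . . . .
    . . . . . . . . .

Final: [[5,1],[6,2]]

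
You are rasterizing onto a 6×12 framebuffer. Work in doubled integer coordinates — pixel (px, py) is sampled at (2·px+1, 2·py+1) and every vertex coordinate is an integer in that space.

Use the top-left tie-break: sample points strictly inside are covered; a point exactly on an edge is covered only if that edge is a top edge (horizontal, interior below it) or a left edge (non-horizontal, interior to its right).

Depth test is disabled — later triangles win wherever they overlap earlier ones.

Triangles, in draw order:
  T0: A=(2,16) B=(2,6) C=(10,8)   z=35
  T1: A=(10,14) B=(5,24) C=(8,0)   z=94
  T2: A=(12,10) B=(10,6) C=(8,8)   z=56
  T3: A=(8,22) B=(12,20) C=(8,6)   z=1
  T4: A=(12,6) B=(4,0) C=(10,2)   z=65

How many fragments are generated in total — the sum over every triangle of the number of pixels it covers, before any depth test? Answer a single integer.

T0:
  2·area = 80
  edge (2, 16)→(2, 6): d=(0,-10) top-left  bias=+0
  edge (2, 6)→(10, 8): d=(8,2) right/bottom  bias=-1
  edge (10, 8)→(2, 16): d=(-8,8) right/bottom  bias=-1
    (1,3)@(3, 7): e=[10,6,64] → #
    (2,3)@(5, 7): e=[30,2,48] → #
    (3,3)@(7, 7): e=[50,-2,32] → ·
    (5,3)@(11, 7): e=[90,-10,0] → ·  [on edge]
    (1,4)@(3, 9): e=[10,22,48] → #
    (3,4)@(7, 9): e=[50,14,16] → #
    (4,4)@(9, 9): e=[70,10,0] → ·  [on edge]
    (1,5)@(3, 11): e=[10,38,32] → #
    (3,5)@(7, 11): e=[50,30,0] → ·  [on edge]
    (1,6)@(3, 13): e=[10,54,16] → #
    (2,6)@(5, 13): e=[30,50,0] → ·  [on edge]
    (1,7)@(3, 15): e=[10,70,0] → ·  [on edge]
    (0,8)@(1, 17): e=[-10,90,0] → ·  [on edge]
  covered (8 px):
    · · · · · ·
    · · · · · ·
    · · · · · ·
    · # # · · ·
    · # # # · ·
    · # # · · ·
    · # · · · ·
    · · · · · ·
    · · · · · ·
    · · · · · ·
    · · · · · ·
    · · · · · ·
T1:
  2·area = 90
  edge (10, 14)→(5, 24): d=(-5,10) right/bottom  bias=-1
  edge (5, 24)→(8, 0): d=(3,-24) top-left  bias=+0
  edge (8, 0)→(10, 14): d=(2,14) right/bottom  bias=-1
    (4,3)@(9, 7): e=[45,45,0] → ·  [on edge]
    (3,4)@(7, 9): e=[55,3,32] → #
    (4,4)@(9, 9): e=[35,51,4] → #
    (5,4)@(11, 9): e=[15,99,-24] → ·
    (3,5)@(7, 11): e=[45,9,36] → #
    (5,5)@(11, 11): e=[5,105,-20] → ·
    (3,6)@(7, 13): e=[35,15,40] → #
    (5,6)@(11, 13): e=[-5,111,-16] → ·
    (3,7)@(7, 15): e=[25,21,44] → #
    (5,7)@(11, 15): e=[-15,117,-12] → ·
    (3,8)@(7, 17): e=[15,27,48] → #
    (4,8)@(9, 17): e=[-5,75,20] → ·
    (5,10)@(11, 21): e=[-45,135,0] → ·  [on edge]
  covered (10 px):
    · · · · · ·
    · · · · · ·
    · · · · · ·
    · · · · · ·
    · · · # # ·
    · · · # # ·
    · · · # # ·
    · · · # # ·
    · · · # · ·
    · · · # · ·
    · · · · · ·
    · · · · · ·
T2:
  2·area = 12  (B↔C swapped to make it positive)
  edge (12, 10)→(8, 8): d=(-4,-2) top-left  bias=+0
  edge (8, 8)→(10, 6): d=(2,-2) top-left  bias=+0
  edge (10, 6)→(12, 10): d=(2,4) right/bottom  bias=-1
    (5,2)@(11, 5): e=[18,0,-6] → ·  [on edge]
    (4,3)@(9, 7): e=[6,0,6] → #  [on edge]
    (5,3)@(11, 7): e=[10,4,-2] → ·
    (3,4)@(7, 9): e=[-6,0,18] → ·  [on edge]
    (4,4)@(9, 9): e=[-2,4,10] → ·
    (5,4)@(11, 9): e=[2,8,2] → #
    (2,5)@(5, 11): e=[-18,0,30] → ·  [on edge]
    (5,5)@(11, 11): e=[-6,12,6] → ·
    (1,6)@(3, 13): e=[-30,0,42] → ·  [on edge]
    (0,7)@(1, 15): e=[-42,0,54] → ·  [on edge]
  covered (2 px):
    · · · · · ·
    · · · · · ·
    · · · · · ·
    · · · · # ·
    · · · · · #
    · · · · · ·
    · · · · · ·
    · · · · · ·
    · · · · · ·
    · · · · · ·
    · · · · · ·
    · · · · · ·
T3:
  2·area = 64  (B↔C swapped to make it positive)
  edge (8, 22)→(8, 6): d=(0,-16) top-left  bias=+0
  edge (8, 6)→(12, 20): d=(4,14) right/bottom  bias=-1
  edge (12, 20)→(8, 22): d=(-4,2) right/bottom  bias=-1
    (4,5)@(9, 11): e=[16,6,42] → #
    (5,5)@(11, 11): e=[48,-22,38] → ·
    (4,6)@(9, 13): e=[16,14,34] → #
    (5,6)@(11, 13): e=[48,-14,30] → ·
    (4,7)@(9, 15): e=[16,22,26] → #
    (5,7)@(11, 15): e=[48,-6,22] → ·
    (4,8)@(9, 17): e=[16,30,18] → #
    (5,8)@(11, 17): e=[48,2,14] → #
    (4,9)@(9, 19): e=[16,38,10] → #
    (4,10)@(9, 21): e=[16,46,2] → #
    (5,10)@(11, 21): e=[48,18,-2] → ·
    (4,11)@(9, 23): e=[16,54,-6] → ·
  covered (8 px):
    · · · · · ·
    · · · · · ·
    · · · · · ·
    · · · · · ·
    · · · · · ·
    · · · · # ·
    · · · · # ·
    · · · · # ·
    · · · · # #
    · · · · # #
    · · · · # ·
    · · · · · ·
T4:
  2·area = 20
  edge (12, 6)→(4, 0): d=(-8,-6) top-left  bias=+0
  edge (4, 0)→(10, 2): d=(6,2) right/bottom  bias=-1
  edge (10, 2)→(12, 6): d=(2,4) right/bottom  bias=-1
    (3,0)@(7, 1): e=[10,0,10] → ·  [on edge]
    (4,1)@(9, 3): e=[6,8,6] → #
    (5,1)@(11, 3): e=[18,4,-2] → ·
    (4,2)@(9, 5): e=[-10,20,10] → ·
    (5,2)@(11, 5): e=[2,16,2] → #
    (5,3)@(11, 7): e=[-14,28,6] → ·
  covered (2 px):
    · · · · · ·
    · · · · # ·
    · · · · · #
    · · · · · ·
    · · · · · ·
    · · · · · ·
    · · · · · ·
    · · · · · ·
    · · · · · ·
    · · · · · ·
    · · · · · ·
    · · · · · ·

Result: 30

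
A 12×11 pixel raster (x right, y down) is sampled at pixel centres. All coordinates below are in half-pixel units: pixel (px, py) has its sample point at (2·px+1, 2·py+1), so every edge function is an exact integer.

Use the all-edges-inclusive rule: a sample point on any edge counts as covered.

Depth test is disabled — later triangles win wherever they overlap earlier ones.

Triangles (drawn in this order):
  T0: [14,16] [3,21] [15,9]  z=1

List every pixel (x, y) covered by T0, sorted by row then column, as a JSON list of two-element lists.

T0:
  2·area = 72
  edge (14, 16)→(3, 21): d=(-11,5) inclusive
  edge (3, 21)→(15, 9): d=(12,-12) inclusive
  edge (15, 9)→(14, 16): d=(-1,7) inclusive
    (11,0)@(23, 1): e=[120,0,-48] → .  [on edge]
    (10,1)@(21, 3): e=[108,0,-36] → .  [on edge]
    (9,2)@(19, 5): e=[96,0,-24] → .  [on edge]
    (8,3)@(17, 7): e=[84,0,-12] → .  [on edge]
    (7,4)@(15, 9): e=[72,0,0] → X  [on edge]
    (8,4)@(17, 9): e=[62,24,-14] → .
    (6,5)@(13, 11): e=[60,0,12] → X  [on edge]
    (7,5)@(15, 11): e=[50,24,-2] → .
    (5,6)@(11, 13): e=[48,0,24] → X  [on edge]
    (7,6)@(15, 13): e=[28,48,-4] → .
    (4,7)@(9, 15): e=[36,0,36] → X  [on edge]
    (7,7)@(15, 15): e=[6,72,-6] → .
    (3,8)@(7, 17): e=[24,0,48] → X  [on edge]
    (2,9)@(5, 19): e=[12,0,60] → X  [on edge]
    (1,10)@(3, 21): e=[0,0,72] → X  [on edge]
  covered (13 px):
    . . . . . . . . . . . .
    . . . . . . . . . . . .
    . . . . . . . . . . . .
    . . . . . . . . . . . .
    . . . . . . . X . . . .
    . . . . . . X . . . . .
    . . . . . X X . . . . .
    . . . . X X X . . . . .
    . . . X X X . . . . . .
    . . X X . . . . . . . .
    . X . . . . . . . . . .

Answer: [[7,4],[6,5],[5,6],[6,6],[4,7],[5,7],[6,7],[3,8],[4,8],[5,8],[2,9],[3,9],[1,10]]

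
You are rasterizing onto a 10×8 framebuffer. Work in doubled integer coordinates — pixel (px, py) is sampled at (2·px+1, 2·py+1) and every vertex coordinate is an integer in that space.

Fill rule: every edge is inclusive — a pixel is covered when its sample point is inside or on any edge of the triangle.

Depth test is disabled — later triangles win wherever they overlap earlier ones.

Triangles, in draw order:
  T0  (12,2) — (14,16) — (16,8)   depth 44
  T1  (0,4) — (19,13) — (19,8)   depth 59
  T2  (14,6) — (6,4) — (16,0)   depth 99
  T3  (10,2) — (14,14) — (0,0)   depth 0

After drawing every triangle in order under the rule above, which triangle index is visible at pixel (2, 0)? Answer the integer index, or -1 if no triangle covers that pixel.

T0:
  2·area = 44  (B↔C swapped to make it positive)
  edge (12, 2)→(16, 8): d=(4,6) inclusive
  edge (16, 8)→(14, 16): d=(-2,8) inclusive
  edge (14, 16)→(12, 2): d=(-2,-14) inclusive
    (6,2)@(13, 5): e=[6,30,8] → █
    (7,2)@(15, 5): e=[-6,14,36] → ·
    (6,3)@(13, 7): e=[14,26,4] → █
    (7,3)@(15, 7): e=[2,10,32] → █
    (8,3)@(17, 7): e=[-10,-6,60] → ·
    (6,4)@(13, 9): e=[22,22,0] → █  [on edge]
    (8,4)@(17, 9): e=[-2,-10,56] → ·
    (6,5)@(13, 11): e=[30,18,-4] → ·
    (7,5)@(15, 11): e=[18,2,24] → █
    (8,5)@(17, 11): e=[6,-14,52] → ·
    (7,6)@(15, 13): e=[26,-2,20] → ·
  covered (6 px):
    · · · · · · · · · ·
    · · · · · · · · · ·
    · · · · · · █ · · ·
    · · · · · · █ █ · ·
    · · · · · · █ █ · ·
    · · · · · · · █ · ·
    · · · · · · · · · ·
    · · · · · · · · · ·
T1:
  2·area = 95  (B↔C swapped to make it positive)
  edge (0, 4)→(19, 8): d=(19,4) inclusive
  edge (19, 8)→(19, 13): d=(0,5) inclusive
  edge (19, 13)→(0, 4): d=(-19,-9) inclusive
    (9,0)@(19, 1): e=[-133,0,228] → ·  [on edge]
    (9,1)@(19, 3): e=[-95,0,190] → ·  [on edge]
    (1,2)@(3, 5): e=[7,80,8] → █
    (2,2)@(5, 5): e=[-1,70,26] → ·
    (9,2)@(19, 5): e=[-57,0,152] → ·  [on edge]
    (1,3)@(3, 7): e=[45,80,-30] → ·
    (3,3)@(7, 7): e=[29,60,6] → █
    (4,3)@(9, 7): e=[21,50,24] → █
    (5,3)@(11, 7): e=[13,40,42] → █
    (6,3)@(13, 7): e=[5,30,60] → █
    (7,3)@(15, 7): e=[-3,20,78] → ·
    (9,3)@(19, 7): e=[-19,0,114] → ·  [on edge]
    (9,4)@(19, 9): e=[19,0,76] → █  [on edge]
    (9,5)@(19, 11): e=[57,0,38] → █  [on edge]
    (9,6)@(19, 13): e=[95,0,0] → █  [on edge]
    (9,7)@(19, 15): e=[133,0,-38] → ·  [on edge]
  covered (14 px):
    · · · · · · · · · ·
    · · · · · · · · · ·
    · █ · · · · · · · ·
    · · · █ █ █ █ · · ·
    · · · · · █ █ █ █ █
    · · · · · · · █ █ █
    · · · · · · · · · █
    · · · · · · · · · ·
T2:
  2·area = 52
  edge (14, 6)→(6, 4): d=(-8,-2) inclusive
  edge (6, 4)→(16, 0): d=(10,-4) inclusive
  edge (16, 0)→(14, 6): d=(-2,6) inclusive
    (7,0)@(15, 1): e=[42,6,4] → █
    (8,0)@(17, 1): e=[46,14,-8] → ·
    (4,1)@(9, 3): e=[14,2,36] → █
    (5,1)@(11, 3): e=[18,10,24] → █
    (6,1)@(13, 3): e=[22,18,12] → █
    (7,1)@(15, 3): e=[26,26,0] → █  [on edge]
    (8,1)@(17, 3): e=[30,34,-12] → ·
    (4,2)@(9, 5): e=[-2,22,32] → ·
    (5,2)@(11, 5): e=[2,30,20] → █
    (7,2)@(15, 5): e=[10,46,-4] → ·
    (5,3)@(11, 7): e=[-14,50,16] → ·
    (6,3)@(13, 7): e=[-10,58,4] → ·
    (6,4)@(13, 9): e=[-26,78,0] → ·  [on edge]
    (5,7)@(11, 15): e=[-78,130,0] → ·  [on edge]
  covered (7 px):
    · · · · · · · █ · ·
    · · · · █ █ █ █ · ·
    · · · · · █ █ · · ·
    · · · · · · · · · ·
    · · · · · · · · · ·
    · · · · · · · · · ·
    · · · · · · · · · ·
    · · · · · · · · · ·
T3:
  2·area = 112
  edge (10, 2)→(14, 14): d=(4,12) inclusive
  edge (14, 14)→(0, 0): d=(-14,-14) inclusive
  edge (0, 0)→(10, 2): d=(10,2) inclusive
    (0,0)@(1, 1): e=[104,0,8] → █  [on edge]
    (1,0)@(3, 1): e=[80,28,4] → █
    (2,0)@(5, 1): e=[56,56,0] → █  [on edge]
    (3,0)@(7, 1): e=[32,84,-4] → ·
    (0,1)@(1, 3): e=[112,-28,28] → ·
    (1,1)@(3, 3): e=[88,0,24] → █  [on edge]
    (3,1)@(7, 3): e=[40,56,16] → █
    (4,1)@(9, 3): e=[16,84,12] → █
    (5,1)@(11, 3): e=[-8,112,8] → ·
    (7,1)@(15, 3): e=[-56,168,0] → ·  [on edge]
    (1,2)@(3, 5): e=[96,-28,44] → ·
    (2,2)@(5, 5): e=[72,0,40] → █  [on edge]
    (5,2)@(11, 5): e=[0,84,28] → █  [on edge]
    (3,3)@(7, 7): e=[56,0,56] → █  [on edge]
    (4,4)@(9, 9): e=[40,0,72] → █  [on edge]
    (5,5)@(11, 11): e=[24,0,88] → █  [on edge]
    (6,5)@(13, 11): e=[0,28,84] → █  [on edge]
    (6,6)@(13, 13): e=[8,0,104] → █  [on edge]
    (7,7)@(15, 15): e=[-8,0,120] → ·  [on edge]
  covered (19 px):
    █ █ █ · · · · · · ·
    · █ █ █ █ · · · · ·
    · · █ █ █ █ · · · ·
    · · · █ █ █ · · · ·
    · · · · █ █ · · · ·
    · · · · · █ █ · · ·
    · · · · · · █ · · ·
    · · · · · · · · · ·

Z-buffer (winner per pixel, '.' = empty):
  3 3 3 . . . . 2 . .
  . 3 3 3 3 2 2 2 . .
  . 1 3 3 3 3 2 . . .
  . . . 3 3 3 1 0 . .
  . . . . 3 3 1 1 1 1
  . . . . . 3 3 1 1 1
  . . . . . . 3 . . 1
  . . . . . . . . . .

Answer: 3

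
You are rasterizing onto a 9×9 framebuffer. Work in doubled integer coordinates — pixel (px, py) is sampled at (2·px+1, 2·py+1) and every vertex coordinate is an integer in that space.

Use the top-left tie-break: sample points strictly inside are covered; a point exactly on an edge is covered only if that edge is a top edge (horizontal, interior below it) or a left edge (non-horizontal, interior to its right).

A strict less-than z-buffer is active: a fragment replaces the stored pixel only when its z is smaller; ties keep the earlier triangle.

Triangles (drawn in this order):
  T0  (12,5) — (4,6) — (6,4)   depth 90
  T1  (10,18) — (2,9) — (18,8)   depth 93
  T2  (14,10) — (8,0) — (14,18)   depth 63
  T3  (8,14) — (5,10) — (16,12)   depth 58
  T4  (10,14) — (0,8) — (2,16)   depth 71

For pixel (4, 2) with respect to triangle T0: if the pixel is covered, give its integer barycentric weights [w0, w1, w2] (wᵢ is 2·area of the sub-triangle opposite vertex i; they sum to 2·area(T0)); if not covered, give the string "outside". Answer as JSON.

T0:
  2·area = 14
  edge (12, 5)→(4, 6): d=(-8,1) right/bottom  bias=-1
  edge (4, 6)→(6, 4): d=(2,-2) top-left  bias=+0
  edge (6, 4)→(12, 5): d=(6,1) right/bottom  bias=-1
    (4,0)@(9, 1): e=[35,0,-21] → .  [on edge]
    (3,1)@(7, 3): e=[21,0,-7] → .  [on edge]
    (2,2)@(5, 5): e=[7,0,7] → X  [on edge]
    (3,2)@(7, 5): e=[5,4,5] → X
    (4,2)@(9, 5): e=[3,8,3] → X
    (5,2)@(11, 5): e=[1,12,1] → X
    (6,2)@(13, 5): e=[-1,16,-1] → .
    (1,3)@(3, 7): e=[-7,0,21] → .  [on edge]
    (2,3)@(5, 7): e=[-9,4,19] → .
    (3,3)@(7, 7): e=[-11,8,17] → .
    (4,3)@(9, 7): e=[-13,12,15] → .
    (5,3)@(11, 7): e=[-15,16,13] → .
    (0,4)@(1, 9): e=[-21,0,35] → .  [on edge]
  covered (4 px):
    . . . . . . . . .
    . . . . . . . . .
    . . X X X X . . .
    . . . . . . . . .
    . . . . . . . . .
    . . . . . . . . .
    . . . . . . . . .
    . . . . . . . . .
    . . . . . . . . .
T1:
  2·area = 152
  edge (10, 18)→(2, 9): d=(-8,-9) top-left  bias=+0
  edge (2, 9)→(18, 8): d=(16,-1) top-left  bias=+0
  edge (18, 8)→(10, 18): d=(-8,10) right/bottom  bias=-1
    (1,4)@(3, 9): e=[9,1,142] → X
    (2,4)@(5, 9): e=[27,3,122] → X
    (3,4)@(7, 9): e=[45,5,102] → X
    (4,4)@(9, 9): e=[63,7,82] → X
    (5,4)@(11, 9): e=[81,9,62] → X
    (6,4)@(13, 9): e=[99,11,42] → X
    (7,4)@(15, 9): e=[117,13,22] → X
    (8,4)@(17, 9): e=[135,15,2] → X
    (1,5)@(3, 11): e=[-7,33,126] → .
    (2,5)@(5, 11): e=[11,35,106] → X
    (8,5)@(17, 11): e=[119,47,-14] → .
    (2,6)@(5, 13): e=[-5,67,90] → .
  covered (20 px):
    . . . . . . . . .
    . . . . . . . . .
    . . . . . . . . .
    . . . . . . . . .
    . X X X X X X X X
    . . X X X X X X .
    . . . X X X X . .
    . . . . X X . . .
    . . . . . . . . .
T2:
  2·area = 48  (B↔C swapped to make it positive)
  edge (14, 10)→(14, 18): d=(0,8) right/bottom  bias=-1
  edge (14, 18)→(8, 0): d=(-6,-18) top-left  bias=+0
  edge (8, 0)→(14, 10): d=(6,10) right/bottom  bias=-1
    (4,1)@(9, 3): e=[40,0,8] → X  [on edge]
    (5,1)@(11, 3): e=[24,36,-12] → .
    (4,2)@(9, 5): e=[40,-12,20] → .
    (5,2)@(11, 5): e=[24,24,0] → .  [on edge]
    (5,3)@(11, 7): e=[24,12,12] → X
    (6,3)@(13, 7): e=[8,48,-8] → .
    (5,4)@(11, 9): e=[24,0,24] → X  [on edge]
    (6,4)@(13, 9): e=[8,36,4] → X
    (7,4)@(15, 9): e=[-8,72,-16] → .
    (5,5)@(11, 11): e=[24,-12,36] → .
    (6,5)@(13, 11): e=[8,24,16] → X
    (7,5)@(15, 11): e=[-8,60,-4] → .
    (6,7)@(13, 15): e=[8,0,40] → X  [on edge]
    (8,7)@(17, 15): e=[-24,72,0] → .  [on edge]
  covered (7 px):
    . . . . . . . . .
    . . . . X . . . .
    . . . . . . . . .
    . . . . . X . . .
    . . . . . X X . .
    . . . . . . X . .
    . . . . . . X . .
    . . . . . . X . .
    . . . . . . . . .
T3:
  2·area = 38
  edge (8, 14)→(5, 10): d=(-3,-4) top-left  bias=+0
  edge (5, 10)→(16, 12): d=(11,2) right/bottom  bias=-1
  edge (16, 12)→(8, 14): d=(-8,2) right/bottom  bias=-1
    (3,5)@(7, 11): e=[5,7,26] → X
    (4,5)@(9, 11): e=[13,3,22] → X
    (5,5)@(11, 11): e=[21,-1,18] → .
    (3,6)@(7, 13): e=[-1,29,10] → .
    (4,6)@(9, 13): e=[7,25,6] → X
    (5,6)@(11, 13): e=[15,21,2] → X
    (6,6)@(13, 13): e=[23,17,-2] → .
    (4,7)@(9, 15): e=[1,47,-10] → .
    (5,7)@(11, 15): e=[9,43,-14] → .
  covered (4 px):
    . . . . . . . . .
    . . . . . . . . .
    . . . . . . . . .
    . . . . . . . . .
    . . . . . . . . .
    . . . X X . . . .
    . . . . X X . . .
    . . . . . . . . .
    . . . . . . . . .
T4:
  2·area = 68  (B↔C swapped to make it positive)
  edge (10, 14)→(2, 16): d=(-8,2) right/bottom  bias=-1
  edge (2, 16)→(0, 8): d=(-2,-8) top-left  bias=+0
  edge (0, 8)→(10, 14): d=(10,6) right/bottom  bias=-1
    (0,4)@(1, 9): e=[58,6,4] → X
    (1,4)@(3, 9): e=[54,22,-8] → .
    (0,5)@(1, 11): e=[42,2,24] → X
    (1,5)@(3, 11): e=[38,18,12] → X
    (2,5)@(5, 11): e=[34,34,0] → .  [on edge]
    (0,6)@(1, 13): e=[26,-2,44] → .
    (1,6)@(3, 13): e=[22,14,32] → X
    (2,6)@(5, 13): e=[18,30,20] → X
    (3,6)@(7, 13): e=[14,46,8] → X
    (4,6)@(9, 13): e=[10,62,-4] → .
    (1,7)@(3, 15): e=[6,10,52] → X
    (3,7)@(7, 15): e=[-2,42,28] → .
    (7,8)@(15, 17): e=[-34,102,0] → .  [on edge]
  covered (8 px):
    . . . . . . . . .
    . . . . . . . . .
    . . . . . . . . .
    . . . . . . . . .
    X . . . . . . . .
    X X . . . . . . .
    . X X X . . . . .
    . X X . . . . . .
    . . . . . . . . .

Result: [8,3,3]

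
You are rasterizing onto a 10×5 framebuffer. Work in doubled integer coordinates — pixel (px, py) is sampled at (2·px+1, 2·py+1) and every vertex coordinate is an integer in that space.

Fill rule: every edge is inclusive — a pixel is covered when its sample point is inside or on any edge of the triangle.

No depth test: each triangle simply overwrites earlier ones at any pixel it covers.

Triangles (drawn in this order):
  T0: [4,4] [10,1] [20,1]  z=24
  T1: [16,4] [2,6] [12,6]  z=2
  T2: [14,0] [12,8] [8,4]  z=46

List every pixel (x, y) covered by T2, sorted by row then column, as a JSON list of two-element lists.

T0:
  2·area = 30
  edge (4, 4)→(10, 1): d=(6,-3) inclusive
  edge (10, 1)→(20, 1): d=(10,0) inclusive
  edge (20, 1)→(4, 4): d=(-16,3) inclusive
    (0,0)@(1, 1): e=[-27,0,57] → ·  [on edge]
    (1,0)@(3, 1): e=[-21,0,51] → ·  [on edge]
    (2,0)@(5, 1): e=[-15,0,45] → ·  [on edge]
    (3,0)@(7, 1): e=[-9,0,39] → ·  [on edge]
    (4,0)@(9, 1): e=[-3,0,33] → ·  [on edge]
    (5,0)@(11, 1): e=[3,0,27] → #  [on edge]
    (6,0)@(13, 1): e=[9,0,21] → #  [on edge]
    (7,0)@(15, 1): e=[15,0,15] → #  [on edge]
    (8,0)@(17, 1): e=[21,0,9] → #  [on edge]
    (9,0)@(19, 1): e=[27,0,3] → #  [on edge]
    (3,1)@(7, 3): e=[3,20,7] → #
    (4,1)@(9, 3): e=[9,20,1] → #
  covered (7 px):
    · · · · · # # # # #
    · · · # # · · · · ·
    · · · · · · · · · ·
    · · · · · · · · · ·
    · · · · · · · · · ·
T1:
  2·area = 20  (B↔C swapped to make it positive)
  edge (16, 4)→(12, 6): d=(-4,2) inclusive
  edge (12, 6)→(2, 6): d=(-10,0) inclusive
  edge (2, 6)→(16, 4): d=(14,-2) inclusive
    (4,2)@(9, 5): e=[10,10,0] → #  [on edge]
    (5,2)@(11, 5): e=[6,10,4] → #
    (6,2)@(13, 5): e=[2,10,8] → #
    (7,2)@(15, 5): e=[-2,10,12] → ·
    (4,3)@(9, 7): e=[2,-10,28] → ·
    (5,3)@(11, 7): e=[-2,-10,32] → ·
    (6,3)@(13, 7): e=[-6,-10,36] → ·
  covered (3 px):
    · · · · · · · · · ·
    · · · · · · · · · ·
    · · · · # # # · · ·
    · · · · · · · · · ·
    · · · · · · · · · ·
T2:
  2·area = 40
  edge (14, 0)→(12, 8): d=(-2,8) inclusive
  edge (12, 8)→(8, 4): d=(-4,-4) inclusive
  edge (8, 4)→(14, 0): d=(6,-4) inclusive
    (2,0)@(5, 1): e=[70,0,-30] → ·  [on edge]
    (6,0)@(13, 1): e=[6,32,2] → #
    (7,0)@(15, 1): e=[-10,40,10] → ·
    (3,1)@(7, 3): e=[50,0,-10] → ·  [on edge]
    (5,1)@(11, 3): e=[18,16,6] → #
    (7,1)@(15, 3): e=[-14,32,22] → ·
    (4,2)@(9, 5): e=[30,0,10] → #  [on edge]
    (6,2)@(13, 5): e=[-2,16,26] → ·
    (4,3)@(9, 7): e=[26,-8,22] → ·
    (5,3)@(11, 7): e=[10,0,30] → #  [on edge]
    (6,3)@(13, 7): e=[-6,8,38] → ·
    (5,4)@(11, 9): e=[6,-8,42] → ·
    (6,4)@(13, 9): e=[-10,0,50] → ·  [on edge]
  covered (6 px):
    · · · · · · # · · ·
    · · · · · # # · · ·
    · · · · # # · · · ·
    · · · · · # · · · ·
    · · · · · · · · · ·

Final: [[6,0],[5,1],[6,1],[4,2],[5,2],[5,3]]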